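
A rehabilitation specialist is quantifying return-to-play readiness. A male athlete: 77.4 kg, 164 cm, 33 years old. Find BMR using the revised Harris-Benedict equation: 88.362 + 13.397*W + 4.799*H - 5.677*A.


Intercept = 88.362
Weight contribution = 13.397 * 77.4 = 1036.9278
Height contribution = 4.799 * 164 = 787.036
Age contribution = 5.677 * 33 = 187.341
BMR = 88.362 + 1036.9278 + 787.036 - 187.341
= 1724.98 kcal/day

1724.98 kcal/day


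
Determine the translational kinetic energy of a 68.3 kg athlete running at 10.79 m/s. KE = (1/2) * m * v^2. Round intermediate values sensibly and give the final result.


KE = 0.5 * m * v^2
= 0.5 * 68.3 * 10.79^2
= 0.5 * 68.3 * 116.4241
= 3975.88 J

3975.88 J


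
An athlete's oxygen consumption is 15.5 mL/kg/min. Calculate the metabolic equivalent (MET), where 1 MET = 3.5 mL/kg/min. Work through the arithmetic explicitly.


MET = VO2 / 3.5
= 15.5 / 3.5
= 4.43 METs

4.43 METs


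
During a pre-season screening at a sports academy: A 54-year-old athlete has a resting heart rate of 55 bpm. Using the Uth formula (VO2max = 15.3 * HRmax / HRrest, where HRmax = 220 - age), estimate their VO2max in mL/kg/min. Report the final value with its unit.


HRmax = 220 - 54 = 166 bpm
Ratio = HRmax / HRrest = 166 / 55 = 3.0182
VO2max = 15.3 * 3.0182 = 46.18 mL/kg/min

46.18 mL/kg/min


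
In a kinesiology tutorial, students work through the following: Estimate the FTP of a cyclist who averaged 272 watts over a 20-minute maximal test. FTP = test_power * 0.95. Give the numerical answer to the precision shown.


FTP = 272 * 0.95 = 258.4 W

258.4 W


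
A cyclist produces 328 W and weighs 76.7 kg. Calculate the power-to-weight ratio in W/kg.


P/W = power / mass
= 328 / 76.7
= 4.276 W/kg

4.276 W/kg


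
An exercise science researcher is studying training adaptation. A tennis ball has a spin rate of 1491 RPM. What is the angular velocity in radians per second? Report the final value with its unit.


Convert RPM to rad/s: multiply by 2*pi and divide by 60
omega = 1491 * 2 * pi / 60
= 156.137 rad/s

156.137 rad/s


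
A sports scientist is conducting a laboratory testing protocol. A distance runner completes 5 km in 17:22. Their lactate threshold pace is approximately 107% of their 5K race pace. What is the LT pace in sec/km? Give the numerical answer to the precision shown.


Convert to seconds: 17 min 22 s = 1042 s
Pace per km = 1042 / 5 = 208.4 s/km
LT pace = 208.4 * 1.07 = 222.99 s/km

222.99 s/km


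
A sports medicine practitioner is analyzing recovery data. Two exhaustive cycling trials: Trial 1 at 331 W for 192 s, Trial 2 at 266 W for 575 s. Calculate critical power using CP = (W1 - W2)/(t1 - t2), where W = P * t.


W1 = 331 * 192 = 63552 J
W2 = 266 * 575 = 152950 J
CP = (63552 - 152950) / (192 - 575)
= -89398 / -383
= 233.42 W

233.42 W


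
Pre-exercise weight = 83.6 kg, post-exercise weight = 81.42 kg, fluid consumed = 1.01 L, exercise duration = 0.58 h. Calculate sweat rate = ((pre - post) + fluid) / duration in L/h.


Weight loss = 83.6 - 81.42 = 2.18 kg (approx L)
Total sweat = 2.18 + 1.01 = 3.19 L
Sweat rate = 3.19 / 0.58 = 5.5 L/h

5.5 L/h


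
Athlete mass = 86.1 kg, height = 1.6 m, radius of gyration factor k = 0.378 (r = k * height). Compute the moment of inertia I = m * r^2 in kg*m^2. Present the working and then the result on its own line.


r = k * height = 0.378 * 1.6 = 0.6048 m
r^2 = 0.6048^2 = 0.365783
I = 86.1 * 0.365783 = 31.494 kg*m^2

31.494 kg*m^2


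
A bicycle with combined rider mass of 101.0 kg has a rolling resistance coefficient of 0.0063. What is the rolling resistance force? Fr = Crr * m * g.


Fr = 0.0063 * 101.0 * 9.81
= 0.6363 * 9.81
= 6.242 N

6.242 N


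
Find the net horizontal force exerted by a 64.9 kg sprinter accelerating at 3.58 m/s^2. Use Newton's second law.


Newton's second law: F = m * a
F = 64.9 * 3.58 = 232.34 N

232.34 N


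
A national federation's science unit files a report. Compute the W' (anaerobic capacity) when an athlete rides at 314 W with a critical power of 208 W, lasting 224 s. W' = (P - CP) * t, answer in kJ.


Above-CP power = 106 W
Duration = 224 s
W' = 106 * 224 = 23744 J
Convert: 23744 / 1000 = 23.744 kJ

23.744 kJ


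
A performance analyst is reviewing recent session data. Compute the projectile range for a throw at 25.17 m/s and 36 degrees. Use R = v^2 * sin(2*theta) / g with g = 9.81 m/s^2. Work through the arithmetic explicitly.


Two times the angle = 72 degrees
sin(72) = 0.951057
R = 633.5289 * 0.951057 / 9.81 = 61.419 m

61.419 m


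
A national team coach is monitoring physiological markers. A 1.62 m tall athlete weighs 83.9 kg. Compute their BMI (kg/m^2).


height^2 = 2.6244 m^2
BMI = 83.9 / 2.6244 = 31.97 kg/m^2

31.97 kg/m^2


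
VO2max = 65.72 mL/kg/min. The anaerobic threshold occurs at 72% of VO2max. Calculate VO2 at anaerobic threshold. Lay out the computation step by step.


AT fraction = 72 / 100 = 0.72
AT VO2 = 65.72 * 0.72
= 47.32 mL/kg/min

47.32 mL/kg/min


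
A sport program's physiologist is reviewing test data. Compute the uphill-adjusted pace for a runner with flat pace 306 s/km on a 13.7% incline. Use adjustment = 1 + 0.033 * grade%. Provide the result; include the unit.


Adjustment factor = 1 + 0.033 * 13.7 = 1.4521
Grade-adjusted pace = 306 * 1.4521 = 444.34 s/km

444.34 s/km


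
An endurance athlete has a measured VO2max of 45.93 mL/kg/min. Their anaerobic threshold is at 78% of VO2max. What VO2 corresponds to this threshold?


Anaerobic threshold VO2 = VO2max * 78%
= 45.93 * 0.78
= 35.83 mL/kg/min

35.83 mL/kg/min


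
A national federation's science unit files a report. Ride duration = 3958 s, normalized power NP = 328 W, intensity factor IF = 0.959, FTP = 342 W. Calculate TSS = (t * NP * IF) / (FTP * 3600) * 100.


Numerator = 3958 * 328 * 0.959 = 1244996.816
Denominator = 342 * 3600 = 1231200
TSS = 1244996.816 / 1231200 * 100
= 101.12

101.12 TSS


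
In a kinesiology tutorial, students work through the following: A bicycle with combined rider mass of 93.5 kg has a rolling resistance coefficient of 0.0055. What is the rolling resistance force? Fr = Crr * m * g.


Fr = 0.0055 * 93.5 * 9.81
= 0.51425 * 9.81
= 5.045 N

5.045 N


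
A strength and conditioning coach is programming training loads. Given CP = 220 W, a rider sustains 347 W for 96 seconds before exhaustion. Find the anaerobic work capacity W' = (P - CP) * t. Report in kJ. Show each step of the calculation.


Excess power = 347 - 220 = 127 W
Work above CP = 127 * 96 = 12192 J
W' = 12.192 kJ

12.192 kJ


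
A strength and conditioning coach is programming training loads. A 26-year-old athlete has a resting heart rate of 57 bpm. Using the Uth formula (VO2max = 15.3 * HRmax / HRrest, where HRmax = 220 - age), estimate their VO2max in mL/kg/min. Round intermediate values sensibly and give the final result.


HRmax = 220 - 26 = 194 bpm
Ratio = HRmax / HRrest = 194 / 57 = 3.4035
VO2max = 15.3 * 3.4035 = 52.07 mL/kg/min

52.07 mL/kg/min


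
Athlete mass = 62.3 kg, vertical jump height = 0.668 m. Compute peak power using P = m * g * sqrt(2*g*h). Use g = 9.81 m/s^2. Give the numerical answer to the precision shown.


sqrt(2 * 9.81 * 0.668) = sqrt(13.10616) = 3.620243 m/s
P = 62.3 * 9.81 * 3.620243
= 2212.56 W

2212.56 W


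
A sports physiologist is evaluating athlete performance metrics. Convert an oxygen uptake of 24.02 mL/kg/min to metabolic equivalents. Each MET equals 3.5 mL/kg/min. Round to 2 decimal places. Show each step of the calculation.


One MET = 3.5 mL/kg/min
Number of METs = 24.02 / 3.5
= 6.86 METs

6.86 METs


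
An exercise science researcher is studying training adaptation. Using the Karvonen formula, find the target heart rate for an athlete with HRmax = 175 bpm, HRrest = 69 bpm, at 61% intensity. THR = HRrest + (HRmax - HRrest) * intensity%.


HRR = 175 - 69 = 106
THR = 69 + 106 * 0.61
= 69 + 64.66
= 133.66 bpm

133.66 bpm


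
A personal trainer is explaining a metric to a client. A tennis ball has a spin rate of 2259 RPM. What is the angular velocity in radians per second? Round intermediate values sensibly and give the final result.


Convert RPM to rad/s: multiply by 2*pi and divide by 60
omega = 2259 * 2 * pi / 60
= 236.562 rad/s

236.562 rad/s


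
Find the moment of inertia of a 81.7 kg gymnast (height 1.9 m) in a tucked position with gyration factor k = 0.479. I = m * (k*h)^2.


Radius of gyration = 0.479 * 1.9 = 0.9101 m
I = 81.7 * 0.9101^2
= 81.7 * 0.828282
= 67.671 kg*m^2

67.671 kg*m^2


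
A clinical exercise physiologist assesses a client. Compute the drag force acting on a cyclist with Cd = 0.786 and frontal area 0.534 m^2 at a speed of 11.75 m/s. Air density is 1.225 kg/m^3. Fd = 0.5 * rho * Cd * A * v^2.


Step 1: v^2 = 138.0625
Step 2: Fd = 0.5 * 1.225 * 0.786 * 0.534 * 138.0625
= 35.493 N

35.493 N


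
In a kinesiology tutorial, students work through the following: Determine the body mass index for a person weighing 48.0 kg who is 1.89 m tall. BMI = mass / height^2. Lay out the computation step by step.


BMI = mass / height^2
= 48.0 / 1.89^2
= 48.0 / 3.5721
= 13.44 kg/m^2

13.44 kg/m^2


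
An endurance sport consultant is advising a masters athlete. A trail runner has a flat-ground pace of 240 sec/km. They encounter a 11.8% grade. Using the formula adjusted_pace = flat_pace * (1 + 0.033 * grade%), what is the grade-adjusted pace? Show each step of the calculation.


Grade factor = 1 + 0.033 * 11.8 = 1.3894
Adjusted = 240 * 1.3894 = 333.46 sec/km

333.46 s/km


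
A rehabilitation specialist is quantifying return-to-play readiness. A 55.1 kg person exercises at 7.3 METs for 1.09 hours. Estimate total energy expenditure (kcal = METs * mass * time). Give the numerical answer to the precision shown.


Energy = METs * mass(kg) * time(h)
= 7.3 * 55.1 * 1.09
= 438.43 kcal

438.43 kcal


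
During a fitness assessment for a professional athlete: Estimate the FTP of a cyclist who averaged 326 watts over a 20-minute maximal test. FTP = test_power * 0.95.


FTP = 326 * 0.95 = 309.7 W

309.7 W


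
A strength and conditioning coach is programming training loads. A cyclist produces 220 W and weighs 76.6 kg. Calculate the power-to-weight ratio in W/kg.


P/W = power / mass
= 220 / 76.6
= 2.872 W/kg

2.872 W/kg


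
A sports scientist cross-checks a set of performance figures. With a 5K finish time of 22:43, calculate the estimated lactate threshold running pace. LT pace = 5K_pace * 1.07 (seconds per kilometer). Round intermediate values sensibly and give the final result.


Race duration = 1363 s for 5 km
Average pace = 1363 / 5 = 272.6 s/km
LT pace = 272.6 * 1.07
= 291.68 s/km

291.68 s/km


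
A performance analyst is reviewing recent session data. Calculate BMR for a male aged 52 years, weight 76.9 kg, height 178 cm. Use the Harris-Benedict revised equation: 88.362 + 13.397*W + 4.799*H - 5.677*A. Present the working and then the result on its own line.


Substituting values:
W term = 13.397 * 76.9 = 1030.2293
H term = 4.799 * 178 = 854.222
A term = 5.677 * 52 = 295.204
BMR = 1677.61 kcal/day

1677.61 kcal/day


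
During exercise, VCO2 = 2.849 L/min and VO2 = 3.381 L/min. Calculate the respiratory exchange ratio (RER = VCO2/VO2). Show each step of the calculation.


RER = VCO2 / VO2
= 2.849 / 3.381
= 0.8427

0.8427


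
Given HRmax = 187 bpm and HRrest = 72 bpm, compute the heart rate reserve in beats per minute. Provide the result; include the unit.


Heart rate reserve = maximum HR minus resting HR
HRR = 187 - 72 = 115 bpm

115 bpm


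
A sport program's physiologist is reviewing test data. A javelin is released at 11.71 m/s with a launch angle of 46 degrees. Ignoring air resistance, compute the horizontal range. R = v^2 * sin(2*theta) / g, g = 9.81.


Launch speed squared = 137.1241
sin(2 * 46 deg) = 0.999391
Range = 137.1241 * 0.999391 / 9.81
= 13.969 m

13.969 m


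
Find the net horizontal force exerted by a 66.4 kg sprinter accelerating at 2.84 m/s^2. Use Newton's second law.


Newton's second law: F = m * a
F = 66.4 * 2.84 = 188.58 N

188.58 N


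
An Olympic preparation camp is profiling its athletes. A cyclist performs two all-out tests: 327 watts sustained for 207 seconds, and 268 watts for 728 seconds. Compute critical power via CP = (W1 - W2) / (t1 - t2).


W1 = P1 * t1 = 327 * 207 = 67689 J
W2 = P2 * t2 = 268 * 728 = 195104 J
CP = (67689 - 195104) / (207 - 728)
= 244.56 W

244.56 W


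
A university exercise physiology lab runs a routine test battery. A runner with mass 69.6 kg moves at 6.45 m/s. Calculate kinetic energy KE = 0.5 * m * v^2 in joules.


v^2 = 6.45^2 = 41.6025
KE = 0.5 * 69.6 * 41.6025
= 1447.77 J

1447.77 J


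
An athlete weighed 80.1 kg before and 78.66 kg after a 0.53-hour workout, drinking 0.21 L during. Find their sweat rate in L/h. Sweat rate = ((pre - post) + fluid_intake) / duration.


Body mass change = 1.44 kg
Total sweat loss = 1.44 + 0.21 = 1.65 L
Rate = 1.65 / 0.53 = 3.113 L/h

3.113 L/h


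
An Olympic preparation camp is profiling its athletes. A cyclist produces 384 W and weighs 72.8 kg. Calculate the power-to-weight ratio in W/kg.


P/W = power / mass
= 384 / 72.8
= 5.275 W/kg

5.275 W/kg


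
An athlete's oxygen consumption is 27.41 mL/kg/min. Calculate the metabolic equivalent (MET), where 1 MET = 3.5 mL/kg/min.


MET = VO2 / 3.5
= 27.41 / 3.5
= 7.83 METs

7.83 METs


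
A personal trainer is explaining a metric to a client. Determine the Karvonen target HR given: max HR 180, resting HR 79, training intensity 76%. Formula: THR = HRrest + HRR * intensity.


HRR = HRmax - HRrest = 180 - 79 = 101
THR = 79 + 101 * 0.76
= 155.76 bpm

155.76 bpm


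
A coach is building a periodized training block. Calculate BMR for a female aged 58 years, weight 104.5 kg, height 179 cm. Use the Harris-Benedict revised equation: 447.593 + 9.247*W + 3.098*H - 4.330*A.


Substituting values:
W term = 9.247 * 104.5 = 966.3115
H term = 3.098 * 179 = 554.542
A term = 4.330 * 58 = 251.14
BMR = 1717.31 kcal/day

1717.31 kcal/day


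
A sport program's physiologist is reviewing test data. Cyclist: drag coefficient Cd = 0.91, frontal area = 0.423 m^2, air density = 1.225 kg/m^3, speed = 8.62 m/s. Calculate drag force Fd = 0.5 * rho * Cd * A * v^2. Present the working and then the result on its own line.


v^2 = 8.62^2 = 74.3044
Fd = 0.5 * 1.225 * 0.91 * 0.423 * 74.3044
= 17.519 N

17.519 N


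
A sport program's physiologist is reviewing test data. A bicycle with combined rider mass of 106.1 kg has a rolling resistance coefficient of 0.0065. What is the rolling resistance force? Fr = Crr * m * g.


Fr = 0.0065 * 106.1 * 9.81
= 0.68965 * 9.81
= 6.765 N

6.765 N


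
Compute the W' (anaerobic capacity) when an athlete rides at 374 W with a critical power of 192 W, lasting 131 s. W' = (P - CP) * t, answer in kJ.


Above-CP power = 182 W
Duration = 131 s
W' = 182 * 131 = 23842 J
Convert: 23842 / 1000 = 23.842 kJ

23.842 kJ


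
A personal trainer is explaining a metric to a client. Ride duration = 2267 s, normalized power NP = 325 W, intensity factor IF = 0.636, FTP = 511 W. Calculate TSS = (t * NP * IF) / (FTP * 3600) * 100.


Numerator = 2267 * 325 * 0.636 = 468588.9
Denominator = 511 * 3600 = 1839600
TSS = 468588.9 / 1839600 * 100
= 25.47

25.47 TSS


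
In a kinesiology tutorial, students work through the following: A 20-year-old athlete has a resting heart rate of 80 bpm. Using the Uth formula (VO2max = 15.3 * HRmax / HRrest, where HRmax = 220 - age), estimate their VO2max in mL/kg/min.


HRmax = 220 - 20 = 200 bpm
Ratio = HRmax / HRrest = 200 / 80 = 2.5
VO2max = 15.3 * 2.5 = 38.25 mL/kg/min

38.25 mL/kg/min


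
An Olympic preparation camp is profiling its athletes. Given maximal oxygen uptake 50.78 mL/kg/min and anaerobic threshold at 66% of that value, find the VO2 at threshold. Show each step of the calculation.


Percentage as decimal = 0.66
VO2 at AT = 50.78 * 0.66 = 33.51 mL/kg/min

33.51 mL/kg/min


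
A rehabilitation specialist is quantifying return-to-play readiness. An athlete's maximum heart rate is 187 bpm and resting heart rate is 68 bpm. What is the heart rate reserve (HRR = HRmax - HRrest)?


HRR = HRmax - HRrest
= 187 - 68
= 119 bpm

119 bpm


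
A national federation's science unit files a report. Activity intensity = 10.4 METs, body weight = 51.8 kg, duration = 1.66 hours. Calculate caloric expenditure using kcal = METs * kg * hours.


kcal = 10.4 * 51.8 * 1.66
= 538.72 * 1.66
= 894.28 kcal

894.28 kcal


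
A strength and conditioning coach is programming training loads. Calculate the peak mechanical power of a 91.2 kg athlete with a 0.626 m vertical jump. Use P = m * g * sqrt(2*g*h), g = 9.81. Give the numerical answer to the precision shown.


First, sqrt(2gh) = sqrt(2 * 9.81 * 0.626)
= sqrt(12.28212) = 3.504586 m/s
Power = 91.2 * 9.81 * 3.504586 = 3135.45 W

3135.45 W


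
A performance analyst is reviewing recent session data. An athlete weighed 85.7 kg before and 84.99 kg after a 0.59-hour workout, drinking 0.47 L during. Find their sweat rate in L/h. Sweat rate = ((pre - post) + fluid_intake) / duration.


Body mass change = 0.71 kg
Total sweat loss = 0.71 + 0.47 = 1.18 L
Rate = 1.18 / 0.59 = 2.0 L/h

2.0 L/h


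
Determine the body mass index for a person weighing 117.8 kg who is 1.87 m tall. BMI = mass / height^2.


BMI = mass / height^2
= 117.8 / 1.87^2
= 117.8 / 3.4969
= 33.69 kg/m^2

33.69 kg/m^2


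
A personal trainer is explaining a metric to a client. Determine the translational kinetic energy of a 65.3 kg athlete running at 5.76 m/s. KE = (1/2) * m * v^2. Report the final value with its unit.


KE = 0.5 * m * v^2
= 0.5 * 65.3 * 5.76^2
= 0.5 * 65.3 * 33.1776
= 1083.25 J

1083.25 J


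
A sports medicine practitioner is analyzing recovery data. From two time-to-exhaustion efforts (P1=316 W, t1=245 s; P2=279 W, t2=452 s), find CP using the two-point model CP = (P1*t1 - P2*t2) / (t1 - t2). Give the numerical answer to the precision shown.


Work in trial 1 = 77420 J
Work in trial 2 = 126108 J
Delta work = -48688 J
Delta time = -207 s
CP = -48688 / -207 = 235.21 W

235.21 W


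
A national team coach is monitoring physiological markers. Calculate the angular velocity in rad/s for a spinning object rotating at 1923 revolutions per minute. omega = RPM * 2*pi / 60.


omega = RPM * 2*pi / 60
= 1923 * 6.28318531 / 60
= 201.376 rad/s

201.376 rad/s


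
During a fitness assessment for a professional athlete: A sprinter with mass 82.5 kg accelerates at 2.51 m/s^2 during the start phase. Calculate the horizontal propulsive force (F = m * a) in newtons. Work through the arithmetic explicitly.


F = m * a
= 82.5 * 2.51
= 207.08 N

207.08 N


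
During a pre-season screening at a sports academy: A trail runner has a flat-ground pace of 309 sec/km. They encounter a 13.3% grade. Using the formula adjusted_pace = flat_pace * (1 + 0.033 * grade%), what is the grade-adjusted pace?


Grade factor = 1 + 0.033 * 13.3 = 1.4389
Adjusted = 309 * 1.4389 = 444.62 sec/km

444.62 s/km


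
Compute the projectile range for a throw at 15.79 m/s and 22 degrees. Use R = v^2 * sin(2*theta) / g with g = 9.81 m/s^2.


Two times the angle = 44 degrees
sin(44) = 0.694658
R = 249.3241 * 0.694658 / 9.81 = 17.655 m

17.655 m


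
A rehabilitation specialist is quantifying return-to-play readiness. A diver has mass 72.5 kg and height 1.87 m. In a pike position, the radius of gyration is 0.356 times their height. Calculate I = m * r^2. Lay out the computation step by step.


r = 0.356 * 1.87 = 0.66572 m
I = m * r^2 = 72.5 * 0.443183 = 32.131 kg*m^2

32.131 kg*m^2


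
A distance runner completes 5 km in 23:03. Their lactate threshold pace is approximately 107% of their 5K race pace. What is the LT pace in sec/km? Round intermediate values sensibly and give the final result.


Convert to seconds: 23 min 3 s = 1383 s
Pace per km = 1383 / 5 = 276.6 s/km
LT pace = 276.6 * 1.07 = 295.96 s/km

295.96 s/km


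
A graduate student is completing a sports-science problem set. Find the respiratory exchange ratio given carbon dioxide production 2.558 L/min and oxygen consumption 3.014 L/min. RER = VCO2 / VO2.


VCO2 = 2.558 L/min
VO2 = 3.014 L/min
RER = 2.558 / 3.014 = 0.8487

0.8487


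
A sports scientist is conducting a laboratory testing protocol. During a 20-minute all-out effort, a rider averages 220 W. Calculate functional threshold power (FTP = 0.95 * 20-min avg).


FTP = 0.95 * 220
= 209.0 W

209.0 W


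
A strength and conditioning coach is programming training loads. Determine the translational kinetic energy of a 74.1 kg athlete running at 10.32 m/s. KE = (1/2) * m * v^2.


KE = 0.5 * m * v^2
= 0.5 * 74.1 * 10.32^2
= 0.5 * 74.1 * 106.5024
= 3945.91 J

3945.91 J


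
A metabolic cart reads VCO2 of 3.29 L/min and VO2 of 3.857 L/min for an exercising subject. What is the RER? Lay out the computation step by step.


RER = VCO2 / VO2 = 3.29 / 3.857 = 0.853

0.853


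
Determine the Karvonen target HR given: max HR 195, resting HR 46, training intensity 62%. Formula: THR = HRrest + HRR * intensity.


HRR = HRmax - HRrest = 195 - 46 = 149
THR = 46 + 149 * 0.62
= 138.38 bpm

138.38 bpm


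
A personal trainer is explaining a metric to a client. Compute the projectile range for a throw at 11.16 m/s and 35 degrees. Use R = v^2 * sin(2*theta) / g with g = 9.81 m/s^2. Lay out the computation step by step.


Two times the angle = 70 degrees
sin(70) = 0.939693
R = 124.5456 * 0.939693 / 9.81 = 11.93 m

11.93 m


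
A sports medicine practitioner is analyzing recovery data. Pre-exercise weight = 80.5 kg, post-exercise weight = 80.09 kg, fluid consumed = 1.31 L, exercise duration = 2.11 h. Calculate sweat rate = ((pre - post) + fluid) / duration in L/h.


Weight loss = 80.5 - 80.09 = 0.41 kg (approx L)
Total sweat = 0.41 + 1.31 = 1.72 L
Sweat rate = 1.72 / 2.11 = 0.815 L/h

0.815 L/h


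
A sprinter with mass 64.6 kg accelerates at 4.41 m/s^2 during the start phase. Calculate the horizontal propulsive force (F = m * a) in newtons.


F = m * a
= 64.6 * 4.41
= 284.89 N

284.89 N


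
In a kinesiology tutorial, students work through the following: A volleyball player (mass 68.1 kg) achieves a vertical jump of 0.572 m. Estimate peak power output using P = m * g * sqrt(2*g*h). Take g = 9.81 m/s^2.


2 * g * h = 2 * 9.81 * 0.572 = 11.22264
sqrt(11.22264) = 3.350021 m/s
P = 68.1 * 9.81 * 3.350021 = 2238.02 W

2238.02 W


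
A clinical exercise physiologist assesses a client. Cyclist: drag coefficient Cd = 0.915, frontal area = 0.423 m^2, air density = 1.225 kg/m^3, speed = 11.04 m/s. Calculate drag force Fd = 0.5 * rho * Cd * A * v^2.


v^2 = 11.04^2 = 121.8816
Fd = 0.5 * 1.225 * 0.915 * 0.423 * 121.8816
= 28.894 N

28.894 N


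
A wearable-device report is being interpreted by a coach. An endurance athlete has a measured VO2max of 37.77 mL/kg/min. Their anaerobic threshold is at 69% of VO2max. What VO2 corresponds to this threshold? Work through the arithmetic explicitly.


Anaerobic threshold VO2 = VO2max * 69%
= 37.77 * 0.69
= 26.06 mL/kg/min

26.06 mL/kg/min


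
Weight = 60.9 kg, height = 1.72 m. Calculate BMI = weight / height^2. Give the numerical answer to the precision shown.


height^2 = 1.72^2 = 2.9584
BMI = 60.9 / 2.9584 = 20.59 kg/m^2

20.59 kg/m^2


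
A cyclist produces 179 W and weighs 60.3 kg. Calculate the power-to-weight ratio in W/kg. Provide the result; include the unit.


P/W = power / mass
= 179 / 60.3
= 2.968 W/kg

2.968 W/kg


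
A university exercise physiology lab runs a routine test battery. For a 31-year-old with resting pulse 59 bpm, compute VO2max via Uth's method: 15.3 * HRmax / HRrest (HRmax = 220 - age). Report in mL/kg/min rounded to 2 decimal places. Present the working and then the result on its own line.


Step 1: HRmax = 220 - 31 = 189 bpm
Step 2: Ratio = 189 / 59 = 3.2034
Step 3: VO2max = 15.3 * 3.2034 = 49.01 mL/kg/min

49.01 mL/kg/min


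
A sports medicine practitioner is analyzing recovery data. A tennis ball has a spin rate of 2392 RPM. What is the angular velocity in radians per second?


Convert RPM to rad/s: multiply by 2*pi and divide by 60
omega = 2392 * 2 * pi / 60
= 250.49 rad/s

250.49 rad/s


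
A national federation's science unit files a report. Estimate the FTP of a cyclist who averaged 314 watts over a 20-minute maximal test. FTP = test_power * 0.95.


FTP = 314 * 0.95 = 298.3 W

298.3 W


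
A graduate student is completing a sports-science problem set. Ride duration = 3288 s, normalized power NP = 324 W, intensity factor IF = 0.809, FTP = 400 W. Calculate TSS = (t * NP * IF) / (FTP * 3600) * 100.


Numerator = 3288 * 324 * 0.809 = 861837.408
Denominator = 400 * 3600 = 1440000
TSS = 861837.408 / 1440000 * 100
= 59.85

59.85 TSS


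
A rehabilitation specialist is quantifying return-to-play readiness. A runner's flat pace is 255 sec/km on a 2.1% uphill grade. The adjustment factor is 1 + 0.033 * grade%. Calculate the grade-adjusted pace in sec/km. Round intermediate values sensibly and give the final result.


Factor = 1 + 0.033 * 2.1 = 1.0693
Adjusted pace = 255 * 1.0693
= 272.67 sec/km

272.67 s/km


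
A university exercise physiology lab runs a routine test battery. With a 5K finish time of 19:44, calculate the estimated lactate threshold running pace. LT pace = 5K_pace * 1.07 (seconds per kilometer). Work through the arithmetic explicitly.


Race duration = 1184 s for 5 km
Average pace = 1184 / 5 = 236.8 s/km
LT pace = 236.8 * 1.07
= 253.38 s/km

253.38 s/km


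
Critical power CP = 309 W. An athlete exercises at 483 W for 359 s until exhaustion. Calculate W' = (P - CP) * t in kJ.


P - CP = 483 - 309 = 174 W
W' = 174 * 359 = 62466 J
= 62466 / 1000 = 62.466 kJ

62.466 kJ


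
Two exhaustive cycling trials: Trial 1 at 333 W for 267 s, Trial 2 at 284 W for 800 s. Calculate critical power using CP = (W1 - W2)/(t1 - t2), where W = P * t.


W1 = 333 * 267 = 88911 J
W2 = 284 * 800 = 227200 J
CP = (88911 - 227200) / (267 - 800)
= -138289 / -533
= 259.45 W

259.45 W


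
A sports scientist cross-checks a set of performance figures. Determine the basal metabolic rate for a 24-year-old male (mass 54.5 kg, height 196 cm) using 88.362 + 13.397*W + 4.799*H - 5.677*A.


BMR = 88.362 + 13.397*54.5 + 4.799*196 - 5.677*24
= 1622.85 kcal/day

1622.85 kcal/day


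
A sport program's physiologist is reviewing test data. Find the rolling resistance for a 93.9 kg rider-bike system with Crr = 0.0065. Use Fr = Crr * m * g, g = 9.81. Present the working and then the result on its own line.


m * g = 93.9 * 9.81 = 921.159 N
Fr = 0.0065 * 921.159 = 5.988 N

5.988 N


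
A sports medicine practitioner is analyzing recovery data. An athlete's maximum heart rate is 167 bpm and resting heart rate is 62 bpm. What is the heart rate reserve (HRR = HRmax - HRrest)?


HRR = HRmax - HRrest
= 167 - 62
= 105 bpm

105 bpm


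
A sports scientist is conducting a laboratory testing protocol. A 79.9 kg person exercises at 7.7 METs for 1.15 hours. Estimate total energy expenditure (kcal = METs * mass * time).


Energy = METs * mass(kg) * time(h)
= 7.7 * 79.9 * 1.15
= 707.51 kcal

707.51 kcal


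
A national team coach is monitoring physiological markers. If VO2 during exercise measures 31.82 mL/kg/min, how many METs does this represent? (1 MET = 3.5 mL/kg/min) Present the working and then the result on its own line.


METs = VO2 / 3.5 = 31.82 / 3.5 = 9.09

9.09 METs


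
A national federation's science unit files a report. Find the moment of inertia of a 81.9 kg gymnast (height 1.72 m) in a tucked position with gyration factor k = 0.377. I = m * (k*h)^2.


Radius of gyration = 0.377 * 1.72 = 0.64844 m
I = 81.9 * 0.64844^2
= 81.9 * 0.420474
= 34.437 kg*m^2

34.437 kg*m^2


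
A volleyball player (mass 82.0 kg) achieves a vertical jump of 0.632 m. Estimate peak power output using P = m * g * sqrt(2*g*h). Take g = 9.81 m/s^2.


2 * g * h = 2 * 9.81 * 0.632 = 12.39984
sqrt(12.39984) = 3.521341 m/s
P = 82.0 * 9.81 * 3.521341 = 2832.64 W

2832.64 W


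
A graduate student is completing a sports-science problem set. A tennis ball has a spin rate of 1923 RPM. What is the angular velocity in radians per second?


Convert RPM to rad/s: multiply by 2*pi and divide by 60
omega = 1923 * 2 * pi / 60
= 201.376 rad/s

201.376 rad/s


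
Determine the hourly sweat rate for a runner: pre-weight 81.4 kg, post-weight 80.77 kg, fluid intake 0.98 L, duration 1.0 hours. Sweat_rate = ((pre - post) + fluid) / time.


Mass lost = 81.4 - 80.77 = 0.63 kg
Add fluid consumed: 0.63 + 0.98 = 1.61 L total sweat
Sweat rate = 1.61 / 1.0 = 1.61 L/h

1.61 L/h


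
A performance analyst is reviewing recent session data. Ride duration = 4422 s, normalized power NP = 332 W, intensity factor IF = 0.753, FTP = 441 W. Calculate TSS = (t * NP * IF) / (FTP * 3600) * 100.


Numerator = 4422 * 332 * 0.753 = 1105482.312
Denominator = 441 * 3600 = 1587600
TSS = 1105482.312 / 1587600 * 100
= 69.63

69.63 TSS


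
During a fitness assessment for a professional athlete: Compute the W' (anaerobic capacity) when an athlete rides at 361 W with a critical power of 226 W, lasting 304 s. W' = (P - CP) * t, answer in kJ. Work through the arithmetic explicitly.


Above-CP power = 135 W
Duration = 304 s
W' = 135 * 304 = 41040 J
Convert: 41040 / 1000 = 41.04 kJ

41.04 kJ


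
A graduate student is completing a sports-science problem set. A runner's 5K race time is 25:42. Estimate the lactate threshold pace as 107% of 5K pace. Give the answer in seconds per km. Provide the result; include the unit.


Total race time = 25*60 + 42 = 1542 seconds
5K pace = 1542 / 5 = 308.4 sec/km
LT pace = 308.4 * 1.07 = 329.99 sec/km

329.99 s/km


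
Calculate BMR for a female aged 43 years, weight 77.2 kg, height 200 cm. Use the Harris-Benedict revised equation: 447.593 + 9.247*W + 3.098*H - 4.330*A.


Substituting values:
W term = 9.247 * 77.2 = 713.8684
H term = 3.098 * 200 = 619.6
A term = 4.330 * 43 = 186.19
BMR = 1594.87 kcal/day

1594.87 kcal/day


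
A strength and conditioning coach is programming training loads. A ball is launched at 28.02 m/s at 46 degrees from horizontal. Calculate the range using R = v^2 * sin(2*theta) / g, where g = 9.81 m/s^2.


sin(2 * 46) = sin(92) = 0.999391
v^2 = 28.02^2 = 785.1204
R = 785.1204 * 0.999391 / 9.81
= 79.984 m

79.984 m


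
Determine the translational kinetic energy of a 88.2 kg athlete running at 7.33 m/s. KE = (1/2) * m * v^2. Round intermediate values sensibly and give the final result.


KE = 0.5 * m * v^2
= 0.5 * 88.2 * 7.33^2
= 0.5 * 88.2 * 53.7289
= 2369.44 J

2369.44 J


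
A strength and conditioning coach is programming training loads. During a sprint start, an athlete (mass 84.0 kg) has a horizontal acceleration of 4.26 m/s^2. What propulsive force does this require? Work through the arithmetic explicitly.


Propulsive force = mass * acceleration
= 84.0 kg * 4.26 m/s^2
= 357.84 N

357.84 N


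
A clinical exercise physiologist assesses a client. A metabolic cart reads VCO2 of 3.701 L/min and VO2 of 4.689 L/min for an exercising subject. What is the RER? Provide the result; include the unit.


RER = VCO2 / VO2 = 3.701 / 4.689 = 0.7893

0.7893


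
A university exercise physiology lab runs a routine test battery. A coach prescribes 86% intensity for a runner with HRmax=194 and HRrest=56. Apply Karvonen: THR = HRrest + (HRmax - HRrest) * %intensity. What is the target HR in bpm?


Heart rate reserve = 194 - 56 = 138
Intensity fraction = 86 / 100 = 0.86
THR = 56 + 138 * 0.86 = 174.68 bpm

174.68 bpm


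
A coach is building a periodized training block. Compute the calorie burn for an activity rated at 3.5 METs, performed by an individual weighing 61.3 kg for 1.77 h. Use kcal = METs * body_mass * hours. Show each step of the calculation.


Product of METs and mass = 3.5 * 61.3 = 214.55
Total kcal = 214.55 * 1.77 = 379.75 kcal

379.75 kcal


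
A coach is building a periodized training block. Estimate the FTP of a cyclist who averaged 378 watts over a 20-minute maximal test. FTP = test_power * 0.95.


FTP = 378 * 0.95 = 359.1 W

359.1 W


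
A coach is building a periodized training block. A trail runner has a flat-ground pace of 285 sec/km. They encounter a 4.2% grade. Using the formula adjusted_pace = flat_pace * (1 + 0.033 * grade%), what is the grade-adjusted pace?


Grade factor = 1 + 0.033 * 4.2 = 1.1386
Adjusted = 285 * 1.1386 = 324.5 sec/km

324.5 s/km


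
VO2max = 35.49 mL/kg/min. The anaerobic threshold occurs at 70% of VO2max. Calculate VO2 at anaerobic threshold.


AT fraction = 70 / 100 = 0.7
AT VO2 = 35.49 * 0.7
= 24.84 mL/kg/min

24.84 mL/kg/min


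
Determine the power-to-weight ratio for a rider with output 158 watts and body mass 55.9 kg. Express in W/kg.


P/W = 158 / 55.9 = 2.826 W/kg

2.826 W/kg


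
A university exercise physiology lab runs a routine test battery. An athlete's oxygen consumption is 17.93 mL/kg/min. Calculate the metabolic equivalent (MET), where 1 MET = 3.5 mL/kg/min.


MET = VO2 / 3.5
= 17.93 / 3.5
= 5.12 METs

5.12 METs


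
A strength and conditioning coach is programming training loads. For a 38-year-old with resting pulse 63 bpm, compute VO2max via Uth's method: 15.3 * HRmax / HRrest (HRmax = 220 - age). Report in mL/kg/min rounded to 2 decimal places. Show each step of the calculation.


Step 1: HRmax = 220 - 38 = 182 bpm
Step 2: Ratio = 182 / 63 = 2.8889
Step 3: VO2max = 15.3 * 2.8889 = 44.2 mL/kg/min

44.2 mL/kg/min


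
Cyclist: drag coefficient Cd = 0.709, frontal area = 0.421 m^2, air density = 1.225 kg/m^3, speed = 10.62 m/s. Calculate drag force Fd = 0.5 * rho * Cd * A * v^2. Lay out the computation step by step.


v^2 = 10.62^2 = 112.7844
Fd = 0.5 * 1.225 * 0.709 * 0.421 * 112.7844
= 20.62 N

20.62 N


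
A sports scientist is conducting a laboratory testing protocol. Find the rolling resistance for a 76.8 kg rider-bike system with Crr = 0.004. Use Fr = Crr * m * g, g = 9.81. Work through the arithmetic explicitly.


m * g = 76.8 * 9.81 = 753.408 N
Fr = 0.004 * 753.408 = 3.014 N

3.014 N


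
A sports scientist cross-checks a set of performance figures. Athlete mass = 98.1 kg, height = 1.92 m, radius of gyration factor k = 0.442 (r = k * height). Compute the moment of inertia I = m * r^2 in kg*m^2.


r = k * height = 0.442 * 1.92 = 0.84864 m
r^2 = 0.84864^2 = 0.72019
I = 98.1 * 0.72019 = 70.651 kg*m^2

70.651 kg*m^2


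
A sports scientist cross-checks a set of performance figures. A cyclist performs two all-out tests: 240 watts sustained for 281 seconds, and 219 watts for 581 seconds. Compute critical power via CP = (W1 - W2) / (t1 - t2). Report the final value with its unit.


W1 = P1 * t1 = 240 * 281 = 67440 J
W2 = P2 * t2 = 219 * 581 = 127239 J
CP = (67440 - 127239) / (281 - 581)
= 199.33 W

199.33 W


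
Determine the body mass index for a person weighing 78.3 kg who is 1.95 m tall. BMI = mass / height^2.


BMI = mass / height^2
= 78.3 / 1.95^2
= 78.3 / 3.8025
= 20.59 kg/m^2

20.59 kg/m^2


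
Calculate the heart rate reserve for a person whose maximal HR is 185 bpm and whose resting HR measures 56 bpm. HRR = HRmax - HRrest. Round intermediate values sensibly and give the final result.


HRmax = 185 bpm
HRrest = 56 bpm
HRR = 185 - 56 = 129 bpm

129 bpm


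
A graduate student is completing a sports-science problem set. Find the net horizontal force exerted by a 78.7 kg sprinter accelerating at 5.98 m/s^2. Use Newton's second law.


Newton's second law: F = m * a
F = 78.7 * 5.98 = 470.63 N

470.63 N


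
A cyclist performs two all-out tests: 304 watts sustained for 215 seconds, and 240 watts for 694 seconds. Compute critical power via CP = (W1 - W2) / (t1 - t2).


W1 = P1 * t1 = 304 * 215 = 65360 J
W2 = P2 * t2 = 240 * 694 = 166560 J
CP = (65360 - 166560) / (215 - 694)
= 211.27 W

211.27 W


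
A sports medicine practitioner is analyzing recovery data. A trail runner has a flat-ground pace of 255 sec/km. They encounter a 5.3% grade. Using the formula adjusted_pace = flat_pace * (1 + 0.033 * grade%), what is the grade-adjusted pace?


Grade factor = 1 + 0.033 * 5.3 = 1.1749
Adjusted = 255 * 1.1749 = 299.6 sec/km

299.6 s/km


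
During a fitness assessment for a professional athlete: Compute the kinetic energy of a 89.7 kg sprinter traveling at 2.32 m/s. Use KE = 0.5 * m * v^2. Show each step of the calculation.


Velocity squared = 5.3824
KE = 0.5 * 89.7 * 5.3824 = 241.4 J

241.4 J


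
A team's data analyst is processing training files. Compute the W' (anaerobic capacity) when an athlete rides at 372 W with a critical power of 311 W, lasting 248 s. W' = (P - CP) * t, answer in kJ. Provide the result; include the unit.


Above-CP power = 61 W
Duration = 248 s
W' = 61 * 248 = 15128 J
Convert: 15128 / 1000 = 15.128 kJ

15.128 kJ


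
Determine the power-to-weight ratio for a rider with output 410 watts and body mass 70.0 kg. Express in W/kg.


P/W = 410 / 70.0 = 5.857 W/kg

5.857 W/kg


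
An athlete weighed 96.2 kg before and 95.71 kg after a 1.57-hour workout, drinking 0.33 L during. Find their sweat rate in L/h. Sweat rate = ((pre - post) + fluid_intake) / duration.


Body mass change = 0.49 kg
Total sweat loss = 0.49 + 0.33 = 0.82 L
Rate = 0.82 / 1.57 = 0.522 L/h

0.522 L/h


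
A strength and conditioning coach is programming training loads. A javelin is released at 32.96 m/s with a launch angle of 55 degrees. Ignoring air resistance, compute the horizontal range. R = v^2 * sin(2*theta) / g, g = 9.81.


Launch speed squared = 1086.3616
sin(2 * 55 deg) = 0.939693
Range = 1086.3616 * 0.939693 / 9.81
= 104.062 m

104.062 m


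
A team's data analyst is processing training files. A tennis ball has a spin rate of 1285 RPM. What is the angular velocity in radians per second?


Convert RPM to rad/s: multiply by 2*pi and divide by 60
omega = 1285 * 2 * pi / 60
= 134.565 rad/s

134.565 rad/s


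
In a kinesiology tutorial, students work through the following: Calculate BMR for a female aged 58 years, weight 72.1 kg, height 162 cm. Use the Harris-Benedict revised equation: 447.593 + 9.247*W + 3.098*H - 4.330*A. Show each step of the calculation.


Substituting values:
W term = 9.247 * 72.1 = 666.7087
H term = 3.098 * 162 = 501.876
A term = 4.330 * 58 = 251.14
BMR = 1365.04 kcal/day

1365.04 kcal/day


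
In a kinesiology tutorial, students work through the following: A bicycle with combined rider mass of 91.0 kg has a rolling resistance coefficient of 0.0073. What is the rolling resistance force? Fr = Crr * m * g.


Fr = 0.0073 * 91.0 * 9.81
= 0.6643 * 9.81
= 6.517 N

6.517 N


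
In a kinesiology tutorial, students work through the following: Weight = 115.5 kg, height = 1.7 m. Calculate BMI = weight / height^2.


height^2 = 1.7^2 = 2.89
BMI = 115.5 / 2.89 = 39.97 kg/m^2

39.97 kg/m^2


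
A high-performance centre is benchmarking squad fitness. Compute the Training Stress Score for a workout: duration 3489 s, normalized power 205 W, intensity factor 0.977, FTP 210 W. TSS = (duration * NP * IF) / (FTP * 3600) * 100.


Product = 3489 * 205 * 0.977 = 698794.365
Base = 210 * 3600 = 756000
TSS = 698794.365 / 756000 * 100 = 92.43

92.43 TSS


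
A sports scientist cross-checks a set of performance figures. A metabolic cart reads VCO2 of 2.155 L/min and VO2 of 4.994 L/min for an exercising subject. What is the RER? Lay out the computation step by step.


RER = VCO2 / VO2 = 2.155 / 4.994 = 0.4315

0.4315


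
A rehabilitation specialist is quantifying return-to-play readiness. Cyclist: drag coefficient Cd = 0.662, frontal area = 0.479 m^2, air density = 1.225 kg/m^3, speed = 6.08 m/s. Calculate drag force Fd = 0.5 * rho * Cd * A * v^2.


v^2 = 6.08^2 = 36.9664
Fd = 0.5 * 1.225 * 0.662 * 0.479 * 36.9664
= 7.18 N

7.18 N
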